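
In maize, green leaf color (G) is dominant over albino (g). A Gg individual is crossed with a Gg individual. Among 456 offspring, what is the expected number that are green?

Punnett square for Gg × Gg:
Offspring genotypes: 1 GG, 2 Gg, 1 gg
green: 3, albino: 1
green: 3 out of 4 → fraction 3/4
Expected count = 3/4 × 456 = 342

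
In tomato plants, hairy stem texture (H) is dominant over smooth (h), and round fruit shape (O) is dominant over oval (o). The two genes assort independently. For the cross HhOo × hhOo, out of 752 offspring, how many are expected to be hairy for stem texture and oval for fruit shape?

Dihybrid cross HhOo × hhOo — consider each gene separately:
stem texture: Hh × hh → 2 Hh, 2 hh → 2 H_ : 2 hh (out of 4)
fruit shape: Oo × Oo → 1 OO, 2 Oo, 1 oo → 3 O_ : 1 oo (out of 4)
Looking for: hairy (H_) and oval (oo)
P(hairy) = 2/4, P(oval) = 1/4
P(both) = 2/4 × 1/4 = 2/16 = 1/8
Expected count = 1/8 × 752 = 94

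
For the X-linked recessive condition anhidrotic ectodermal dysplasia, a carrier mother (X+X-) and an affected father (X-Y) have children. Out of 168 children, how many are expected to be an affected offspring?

Cross: X+X- × X-Y
Offspring: 1 X+X-, 1 X+Y, 1 X-X-, 1 X-Y
Probability of an affected offspring: 2/4 = 1/2
Expected count = 1/2 × 168 = 84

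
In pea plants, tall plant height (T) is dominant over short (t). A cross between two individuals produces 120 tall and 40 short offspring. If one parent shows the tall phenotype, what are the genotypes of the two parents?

Observed offspring: 120 tall, 40 short
The observed ratio simplifies to 3:1. Short (tt) offspring appear, so each parent must contribute one t allele. The parent stated to show tall carries T, so it is Tt. The other parent is then either Tt or tt: Tt × tt would give a 1:1 split, whereas Tt × Tt gives 3:1 — matching the data. So both parents are heterozygous (Tt × Tt).
Parent genotypes: Tt × Tt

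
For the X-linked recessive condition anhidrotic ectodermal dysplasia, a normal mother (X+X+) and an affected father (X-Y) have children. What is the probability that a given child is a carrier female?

Cross: X+X+ × X-Y
Offspring: 2 X+X-, 2 X+Y
Probability of a carrier female: 2/4 = 1/2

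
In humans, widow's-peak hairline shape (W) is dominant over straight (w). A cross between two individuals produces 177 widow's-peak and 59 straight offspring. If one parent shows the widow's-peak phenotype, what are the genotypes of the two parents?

Observed offspring: 177 widow's-peak, 59 straight
The observed ratio simplifies to 3:1. Straight (ww) offspring appear, so each parent must contribute one w allele. The parent stated to show widow's-peak carries W, so it is Ww. The other parent is then either Ww or ww: Ww × ww would give a 1:1 split, whereas Ww × Ww gives 3:1 — matching the data. So both parents are heterozygous (Ww × Ww).
Parent genotypes: Ww × Ww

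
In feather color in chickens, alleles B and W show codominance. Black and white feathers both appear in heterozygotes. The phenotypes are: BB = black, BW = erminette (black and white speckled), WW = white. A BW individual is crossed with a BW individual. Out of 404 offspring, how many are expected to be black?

Punnett square for BW × BW:
Offspring genotypes: 1 BB, 2 BW, 1 WW
Phenotype counts: 1 black, 2 erminette (black and white speckled), 1 white
black: 1 out of 4 → fraction 1/4
Expected count = 1/4 × 404 = 101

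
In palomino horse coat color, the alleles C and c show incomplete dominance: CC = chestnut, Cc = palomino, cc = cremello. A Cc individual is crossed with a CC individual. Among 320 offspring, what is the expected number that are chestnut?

Punnett square for Cc × CC:
Offspring genotypes: 2 CC, 2 Cc
Phenotype counts: 2 chestnut, 2 palomino
chestnut: 2 out of 4 → fraction 1/2
Expected count = 1/2 × 320 = 160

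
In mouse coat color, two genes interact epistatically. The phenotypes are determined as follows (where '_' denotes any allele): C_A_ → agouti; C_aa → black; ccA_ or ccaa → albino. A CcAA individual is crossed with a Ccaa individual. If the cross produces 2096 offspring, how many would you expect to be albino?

Cross: CcAA × Ccaa — consider each gene separately:
C gene: Cc × Cc → 1 CC, 2 Cc, 1 cc → 3 C_ : 1 cc (out of 4)
A gene: AA × aa → 4 Aa → 4 A_ (out of 4)
Genotype classes (out of 4 × 4 = 16): C_A_ = 3×4 = 12; ccA_ = 1×4 = 4
Apply the phenotype rules: C_A_ (12) → agouti; ccA_ (4) → albino
Phenotype counts (out of 16): 12 agouti, 4 albino
albino: 4 out of 16 → fraction 1/4
Expected count = 1/4 × 2096 = 524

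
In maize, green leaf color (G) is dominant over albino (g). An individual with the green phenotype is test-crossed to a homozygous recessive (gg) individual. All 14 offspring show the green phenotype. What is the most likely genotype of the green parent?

Test cross: ? × gg
All offspring are green.
If the unknown parent were heterozygous (Gg), about half of 14 offspring would be albino; none are. The unknown parent is most likely homozygous dominant (GG).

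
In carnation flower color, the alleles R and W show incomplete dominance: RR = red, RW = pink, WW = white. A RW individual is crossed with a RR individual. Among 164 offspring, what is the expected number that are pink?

Punnett square for RW × RR:
Offspring genotypes: 2 RR, 2 RW
Phenotype counts: 2 red, 2 pink
pink: 2 out of 4 → fraction 1/2
Expected count = 1/2 × 164 = 82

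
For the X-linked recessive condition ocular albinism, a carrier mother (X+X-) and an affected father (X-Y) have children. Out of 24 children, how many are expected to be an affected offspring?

Cross: X+X- × X-Y
Offspring: 1 X+X-, 1 X+Y, 1 X-X-, 1 X-Y
Probability of an affected offspring: 2/4 = 1/2
Expected count = 1/2 × 24 = 12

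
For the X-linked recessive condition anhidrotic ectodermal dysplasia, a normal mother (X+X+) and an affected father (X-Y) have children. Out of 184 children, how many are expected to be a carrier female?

Cross: X+X+ × X-Y
Offspring: 2 X+X-, 2 X+Y
Probability of a carrier female: 2/4 = 1/2
Expected count = 1/2 × 184 = 92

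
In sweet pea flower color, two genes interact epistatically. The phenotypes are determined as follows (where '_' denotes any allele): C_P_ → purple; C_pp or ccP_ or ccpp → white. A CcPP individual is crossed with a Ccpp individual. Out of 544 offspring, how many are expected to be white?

Cross: CcPP × Ccpp — consider each gene separately:
C gene: Cc × Cc → 1 CC, 2 Cc, 1 cc → 3 C_ : 1 cc (out of 4)
P gene: PP × pp → 4 Pp → 4 P_ (out of 4)
Genotype classes (out of 4 × 4 = 16): C_P_ = 3×4 = 12; ccP_ = 1×4 = 4
Apply the phenotype rules: C_P_ (12) → purple; ccP_ (4) → white
Phenotype counts (out of 16): 12 purple, 4 white
white: 4 out of 16 → fraction 1/4
Expected count = 1/4 × 544 = 136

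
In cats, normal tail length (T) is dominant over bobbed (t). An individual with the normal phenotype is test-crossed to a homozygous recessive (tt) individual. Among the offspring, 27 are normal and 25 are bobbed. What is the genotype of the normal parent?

Test cross: ? × tt
Offspring: 27 normal, 25 bobbed — approximately 1:1.
A 1:1 ratio in a test cross indicates the unknown parent is heterozygous (Tt).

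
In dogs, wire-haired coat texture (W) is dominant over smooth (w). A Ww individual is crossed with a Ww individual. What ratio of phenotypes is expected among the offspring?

Punnett square for Ww × Ww:
Offspring genotypes: 1 WW, 2 Ww, 1 ww
wire-haired: 3, smooth: 1
Ratio: 3:1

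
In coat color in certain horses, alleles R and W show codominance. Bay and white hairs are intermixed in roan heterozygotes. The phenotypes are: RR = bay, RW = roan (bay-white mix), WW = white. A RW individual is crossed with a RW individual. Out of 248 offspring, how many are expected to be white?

Punnett square for RW × RW:
Offspring genotypes: 1 RR, 2 RW, 1 WW
Phenotype counts: 1 bay, 2 roan (bay-white mix), 1 white
white: 1 out of 4 → fraction 1/4
Expected count = 1/4 × 248 = 62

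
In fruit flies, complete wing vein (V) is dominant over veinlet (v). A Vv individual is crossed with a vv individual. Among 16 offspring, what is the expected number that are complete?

Punnett square for Vv × vv:
Offspring genotypes: 2 Vv, 2 vv
complete: 2, veinlet: 2
complete: 2 out of 4 → fraction 1/2
Expected count = 1/2 × 16 = 8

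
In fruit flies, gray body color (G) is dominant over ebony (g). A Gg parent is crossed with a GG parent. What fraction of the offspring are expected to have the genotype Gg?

Punnett square for Gg × GG:
Offspring genotypes: 2 GG, 2 Gg
Total offspring: 4
Count with target: 2
Probability: 2/4 = 1/2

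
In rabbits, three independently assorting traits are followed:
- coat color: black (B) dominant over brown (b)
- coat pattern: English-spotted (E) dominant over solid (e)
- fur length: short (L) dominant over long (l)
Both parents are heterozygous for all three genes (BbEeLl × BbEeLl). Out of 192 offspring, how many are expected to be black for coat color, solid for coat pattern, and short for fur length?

Trihybrid cross: BbEeLl × BbEeLl
Each trait segregates independently with a 3:1 phenotypic ratio, so each gene contributes 3/4 (dominant) or 1/4 (recessive).
Target: black (coat color), solid (coat pattern), short (fur length)
Probability = product of independent per-trait probabilities
= 3/4 × 1/4 × 3/4 = 9/64
Expected count = 9/64 × 192 = 27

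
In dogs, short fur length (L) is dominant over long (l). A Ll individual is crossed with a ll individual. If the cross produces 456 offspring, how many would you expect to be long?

Punnett square for Ll × ll:
Offspring genotypes: 2 Ll, 2 ll
short: 2, long: 2
long: 2 out of 4 → fraction 1/2
Expected count = 1/2 × 456 = 228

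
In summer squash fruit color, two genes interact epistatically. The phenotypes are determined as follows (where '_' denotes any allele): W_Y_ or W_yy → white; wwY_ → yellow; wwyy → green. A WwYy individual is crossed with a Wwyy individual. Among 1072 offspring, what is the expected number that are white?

Cross: WwYy × Wwyy — consider each gene separately:
W gene: Ww × Ww → 1 WW, 2 Ww, 1 ww → 3 W_ : 1 ww (out of 4)
Y gene: Yy × yy → 2 Yy, 2 yy → 2 Y_ : 2 yy (out of 4)
Genotype classes (out of 4 × 4 = 16): W_Y_ = 3×2 = 6; W_yy = 3×2 = 6; wwY_ = 1×2 = 2; wwyy = 1×2 = 2
Apply the phenotype rules: W_Y_ (6) + W_yy (6) → white; wwY_ (2) → yellow; wwyy (2) → green
Phenotype counts (out of 16): 12 white, 2 yellow, 2 green
white: 12 out of 16 → fraction 3/4
Expected count = 3/4 × 1072 = 804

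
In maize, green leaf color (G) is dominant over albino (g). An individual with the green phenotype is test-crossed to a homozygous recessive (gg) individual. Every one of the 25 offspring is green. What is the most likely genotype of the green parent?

Test cross: ? × gg
All offspring are green.
If the unknown parent were heterozygous (Gg), about half of 25 offspring would be albino; none are. The unknown parent is most likely homozygous dominant (GG).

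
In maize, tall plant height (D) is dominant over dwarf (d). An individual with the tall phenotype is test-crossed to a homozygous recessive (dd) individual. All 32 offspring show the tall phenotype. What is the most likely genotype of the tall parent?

Test cross: ? × dd
All offspring are tall.
If the unknown parent were heterozygous (Dd), about half of 32 offspring would be dwarf; none are. The unknown parent is most likely homozygous dominant (DD).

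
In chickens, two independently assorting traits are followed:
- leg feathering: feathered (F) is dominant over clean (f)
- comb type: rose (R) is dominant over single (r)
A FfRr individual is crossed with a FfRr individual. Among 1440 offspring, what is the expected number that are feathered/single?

Dihybrid cross FfRr × FfRr — consider each gene separately:
leg feathering: Ff × Ff → 1 FF, 2 Ff, 1 ff → 3 F_ : 1 ff (out of 4)
comb type: Rr × Rr → 1 RR, 2 Rr, 1 rr → 3 R_ : 1 rr (out of 4)
Combine (counts out of 4 × 4 = 16): feathered/rose (F_R_) = 3×3 = 9; feathered/single (F_rr) = 3×1 = 3; clean/rose (ffR_) = 1×3 = 3; clean/single (ffrr) = 1×1 = 1
Phenotype counts (out of 16): 9 feathered/rose, 3 feathered/single, 3 clean/rose, 1 clean/single
feathered/single: 3 out of 16 → fraction 3/16
Expected count = 3/16 × 1440 = 270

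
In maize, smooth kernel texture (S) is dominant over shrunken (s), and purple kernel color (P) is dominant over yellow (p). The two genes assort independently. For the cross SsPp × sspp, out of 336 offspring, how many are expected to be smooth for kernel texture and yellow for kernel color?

Dihybrid cross SsPp × sspp — consider each gene separately:
kernel texture: Ss × ss → 2 Ss, 2 ss → 2 S_ : 2 ss (out of 4)
kernel color: Pp × pp → 2 Pp, 2 pp → 2 P_ : 2 pp (out of 4)
Looking for: smooth (S_) and yellow (pp)
P(smooth) = 2/4, P(yellow) = 2/4
P(both) = 2/4 × 2/4 = 4/16 = 1/4
Expected count = 1/4 × 336 = 84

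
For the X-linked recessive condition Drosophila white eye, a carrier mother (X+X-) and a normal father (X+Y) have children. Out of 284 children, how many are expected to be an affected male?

Cross: X+X- × X+Y
Offspring: 1 X+X+, 1 X+Y, 1 X+X-, 1 X-Y
Probability of an affected male: 1/4
Expected count = 1/4 × 284 = 71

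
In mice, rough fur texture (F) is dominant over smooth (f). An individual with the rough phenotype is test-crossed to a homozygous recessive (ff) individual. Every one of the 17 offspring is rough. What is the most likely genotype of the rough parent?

Test cross: ? × ff
All offspring are rough.
If the unknown parent were heterozygous (Ff), about half of 17 offspring would be smooth; none are. The unknown parent is most likely homozygous dominant (FF).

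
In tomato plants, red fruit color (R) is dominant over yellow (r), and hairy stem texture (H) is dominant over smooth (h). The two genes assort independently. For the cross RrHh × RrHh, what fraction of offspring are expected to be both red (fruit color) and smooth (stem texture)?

Dihybrid cross RrHh × RrHh — consider each gene separately:
fruit color: Rr × Rr → 1 RR, 2 Rr, 1 rr → 3 R_ : 1 rr (out of 4)
stem texture: Hh × Hh → 1 HH, 2 Hh, 1 hh → 3 H_ : 1 hh (out of 4)
Looking for: red (R_) and smooth (hh)
P(red) = 3/4, P(smooth) = 1/4
P(both) = 3/4 × 1/4 = 3/16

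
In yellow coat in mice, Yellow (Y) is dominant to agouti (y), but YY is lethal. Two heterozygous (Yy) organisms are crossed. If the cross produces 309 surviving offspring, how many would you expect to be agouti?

Cross: Yy × Yy
Punnett square offspring (before lethality): 1 YY, 2 Yy, 1 yy
The YY genotype is lethal (embryos die); surviving offspring: 2 Yy, 1 yy
agouti: 1 out of 3 → fraction 1/3
Expected count = 1/3 × 309 = 103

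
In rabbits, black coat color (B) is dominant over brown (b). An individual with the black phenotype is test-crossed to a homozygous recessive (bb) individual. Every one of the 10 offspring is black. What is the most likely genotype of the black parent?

Test cross: ? × bb
All offspring are black.
If the unknown parent were heterozygous (Bb), about half of 10 offspring would be brown; none are. The unknown parent is most likely homozygous dominant (BB).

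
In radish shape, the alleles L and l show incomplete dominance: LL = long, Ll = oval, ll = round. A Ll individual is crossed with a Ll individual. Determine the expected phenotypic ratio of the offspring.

Punnett square for Ll × Ll:
Offspring genotypes: 1 LL, 2 Ll, 1 ll
Phenotype counts: 1 long, 2 oval, 1 round
Ratio: 1 long : 2 oval : 1 round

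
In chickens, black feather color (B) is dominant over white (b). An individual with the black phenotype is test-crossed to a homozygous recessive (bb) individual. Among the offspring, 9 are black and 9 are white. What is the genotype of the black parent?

Test cross: ? × bb
Offspring: 9 black, 9 white — approximately 1:1.
A 1:1 ratio in a test cross indicates the unknown parent is heterozygous (Bb).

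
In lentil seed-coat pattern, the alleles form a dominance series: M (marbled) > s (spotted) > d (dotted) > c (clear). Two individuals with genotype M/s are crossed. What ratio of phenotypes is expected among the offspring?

Cross: M/s × M/s
Allele dominance: M > s > d > c
Offspring genotypes: 1 M/M, 2 M/s, 1 s/s
Phenotype counts: 3 marbled, 1 spotted
Ratio: 3 marbled : 1 spotted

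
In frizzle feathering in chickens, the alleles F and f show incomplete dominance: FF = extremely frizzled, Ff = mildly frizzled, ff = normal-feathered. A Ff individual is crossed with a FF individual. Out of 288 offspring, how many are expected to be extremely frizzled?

Punnett square for Ff × FF:
Offspring genotypes: 2 FF, 2 Ff
Phenotype counts: 2 extremely frizzled, 2 mildly frizzled
extremely frizzled: 2 out of 4 → fraction 1/2
Expected count = 1/2 × 288 = 144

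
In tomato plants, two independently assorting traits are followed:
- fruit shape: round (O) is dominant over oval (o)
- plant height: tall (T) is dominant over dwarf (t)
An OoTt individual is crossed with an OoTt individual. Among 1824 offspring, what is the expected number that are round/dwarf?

Dihybrid cross OoTt × OoTt — consider each gene separately:
fruit shape: Oo × Oo → 1 OO, 2 Oo, 1 oo → 3 O_ : 1 oo (out of 4)
plant height: Tt × Tt → 1 TT, 2 Tt, 1 tt → 3 T_ : 1 tt (out of 4)
Combine (counts out of 4 × 4 = 16): round/tall (O_T_) = 3×3 = 9; round/dwarf (O_tt) = 3×1 = 3; oval/tall (ooT_) = 1×3 = 3; oval/dwarf (oott) = 1×1 = 1
Phenotype counts (out of 16): 9 round/tall, 3 round/dwarf, 3 oval/tall, 1 oval/dwarf
round/dwarf: 3 out of 16 → fraction 3/16
Expected count = 3/16 × 1824 = 342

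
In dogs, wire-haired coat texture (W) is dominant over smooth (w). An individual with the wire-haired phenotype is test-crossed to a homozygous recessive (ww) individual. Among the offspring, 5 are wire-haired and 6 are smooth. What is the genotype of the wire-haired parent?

Test cross: ? × ww
Offspring: 5 wire-haired, 6 smooth — approximately 1:1.
A 1:1 ratio in a test cross indicates the unknown parent is heterozygous (Ww).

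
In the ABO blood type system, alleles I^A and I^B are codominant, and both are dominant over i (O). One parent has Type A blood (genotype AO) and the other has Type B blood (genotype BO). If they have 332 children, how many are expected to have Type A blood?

Cross: AO × BO
Possible offspring genotypes: 1 AB, 1 AO, 1 BO, 1 OO
Blood type counts: 1 Type AB, 1 Type A, 1 Type B, 1 Type O
Probability of Type A: 1/4
Expected count = 1/4 × 332 = 83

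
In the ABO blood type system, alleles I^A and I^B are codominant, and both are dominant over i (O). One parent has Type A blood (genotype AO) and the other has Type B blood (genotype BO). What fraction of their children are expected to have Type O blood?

Cross: AO × BO
Possible offspring genotypes: 1 AB, 1 AO, 1 BO, 1 OO
Blood type counts: 1 Type AB, 1 Type A, 1 Type B, 1 Type O
Probability of Type O: 1/4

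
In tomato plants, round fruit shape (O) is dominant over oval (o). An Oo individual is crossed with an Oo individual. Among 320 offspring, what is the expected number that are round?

Punnett square for Oo × Oo:
Offspring genotypes: 1 OO, 2 Oo, 1 oo
round: 3, oval: 1
round: 3 out of 4 → fraction 3/4
Expected count = 3/4 × 320 = 240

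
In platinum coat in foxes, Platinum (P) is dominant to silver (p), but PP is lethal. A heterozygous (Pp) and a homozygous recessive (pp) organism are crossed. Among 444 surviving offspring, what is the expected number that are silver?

Cross: Pp × pp
Punnett square offspring (before lethality): 2 Pp, 2 pp
No PP offspring are produced in this cross.
silver: 2 out of 4 → fraction 1/2
Expected count = 1/2 × 444 = 222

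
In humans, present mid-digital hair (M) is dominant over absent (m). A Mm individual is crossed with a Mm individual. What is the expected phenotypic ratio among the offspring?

Punnett square for Mm × Mm:
Offspring genotypes: 1 MM, 2 Mm, 1 mm
present: 3, absent: 1
Ratio: 3:1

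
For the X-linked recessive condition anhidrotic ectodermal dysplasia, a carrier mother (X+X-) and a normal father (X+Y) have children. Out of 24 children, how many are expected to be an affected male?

Cross: X+X- × X+Y
Offspring: 1 X+X+, 1 X+Y, 1 X+X-, 1 X-Y
Probability of an affected male: 1/4
Expected count = 1/4 × 24 = 6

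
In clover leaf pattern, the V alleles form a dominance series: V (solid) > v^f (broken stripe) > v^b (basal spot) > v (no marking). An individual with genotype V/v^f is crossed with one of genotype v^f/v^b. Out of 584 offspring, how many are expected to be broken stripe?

Cross: V/v^f × v^f/v^b
Allele dominance: V > v^f > v^b > v
Offspring genotypes: 1 V/v^f, 1 V/v^b, 1 v^f/v^f, 1 v^f/v^b
Phenotype counts: 2 solid, 2 broken stripe
broken stripe: 2 out of 4 → fraction 1/2
Expected count = 1/2 × 584 = 292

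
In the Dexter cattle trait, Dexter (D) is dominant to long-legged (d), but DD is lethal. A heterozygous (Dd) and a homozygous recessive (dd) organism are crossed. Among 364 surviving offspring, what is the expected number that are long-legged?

Cross: Dd × dd
Punnett square offspring (before lethality): 2 Dd, 2 dd
No DD offspring are produced in this cross.
long-legged: 2 out of 4 → fraction 1/2
Expected count = 1/2 × 364 = 182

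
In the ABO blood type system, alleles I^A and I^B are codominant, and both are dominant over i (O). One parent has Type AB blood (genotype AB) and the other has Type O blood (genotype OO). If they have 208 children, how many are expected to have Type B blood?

Cross: AB × OO
Possible offspring genotypes: 2 AO, 2 BO
Blood type counts: 2 Type A, 2 Type B
Probability of Type B: 2/4 = 1/2
Expected count = 1/2 × 208 = 104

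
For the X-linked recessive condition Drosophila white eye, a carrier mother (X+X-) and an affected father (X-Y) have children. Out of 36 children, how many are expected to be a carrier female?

Cross: X+X- × X-Y
Offspring: 1 X+X-, 1 X+Y, 1 X-X-, 1 X-Y
Probability of a carrier female: 1/4
Expected count = 1/4 × 36 = 9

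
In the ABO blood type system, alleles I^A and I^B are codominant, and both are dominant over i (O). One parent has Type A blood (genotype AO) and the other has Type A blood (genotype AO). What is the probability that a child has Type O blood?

Cross: AO × AO
Possible offspring genotypes: 1 AA, 2 AO, 1 OO
Blood type counts: 3 Type A, 1 Type O
Probability of Type O: 1/4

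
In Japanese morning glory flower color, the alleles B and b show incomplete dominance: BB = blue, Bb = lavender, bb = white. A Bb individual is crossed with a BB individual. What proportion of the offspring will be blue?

Punnett square for Bb × BB:
Offspring genotypes: 2 BB, 2 Bb
Phenotype counts: 2 blue, 2 lavender
blue: 2 out of 4
Probability: 2/4 = 1/2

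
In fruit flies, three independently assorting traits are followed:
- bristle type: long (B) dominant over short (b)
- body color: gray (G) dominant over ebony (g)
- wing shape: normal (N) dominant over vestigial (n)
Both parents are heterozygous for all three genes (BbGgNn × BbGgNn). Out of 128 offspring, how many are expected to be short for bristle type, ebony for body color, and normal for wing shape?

Trihybrid cross: BbGgNn × BbGgNn
Each trait segregates independently with a 3:1 phenotypic ratio, so each gene contributes 3/4 (dominant) or 1/4 (recessive).
Target: short (bristle type), ebony (body color), normal (wing shape)
Probability = product of independent per-trait probabilities
= 1/4 × 1/4 × 3/4 = 3/64
Expected count = 3/64 × 128 = 6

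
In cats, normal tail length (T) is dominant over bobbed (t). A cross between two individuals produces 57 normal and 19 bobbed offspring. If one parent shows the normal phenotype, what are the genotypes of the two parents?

Observed offspring: 57 normal, 19 bobbed
The observed ratio simplifies to 3:1. Bobbed (tt) offspring appear, so each parent must contribute one t allele. The parent stated to show normal carries T, so it is Tt. The other parent is then either Tt or tt: Tt × tt would give a 1:1 split, whereas Tt × Tt gives 3:1 — matching the data. So both parents are heterozygous (Tt × Tt).
Parent genotypes: Tt × Tt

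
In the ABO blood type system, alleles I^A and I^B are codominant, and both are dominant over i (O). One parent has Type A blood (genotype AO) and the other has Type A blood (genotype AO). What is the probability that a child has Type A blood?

Cross: AO × AO
Possible offspring genotypes: 1 AA, 2 AO, 1 OO
Blood type counts: 3 Type A, 1 Type O
Probability of Type A: 3/4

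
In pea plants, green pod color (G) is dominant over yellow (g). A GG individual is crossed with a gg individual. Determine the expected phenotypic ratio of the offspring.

Punnett square for GG × gg:
Offspring genotypes: 4 Gg
green: 4, yellow: 0
Ratio: all green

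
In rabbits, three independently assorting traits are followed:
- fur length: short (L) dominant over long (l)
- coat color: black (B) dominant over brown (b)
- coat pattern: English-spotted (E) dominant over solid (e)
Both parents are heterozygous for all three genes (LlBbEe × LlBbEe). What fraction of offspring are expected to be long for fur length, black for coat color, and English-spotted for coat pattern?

Trihybrid cross: LlBbEe × LlBbEe
Each trait segregates independently with a 3:1 phenotypic ratio, so each gene contributes 3/4 (dominant) or 1/4 (recessive).
Target: long (fur length), black (coat color), English-spotted (coat pattern)
Probability = product of independent per-trait probabilities
= 1/4 × 3/4 × 3/4 = 9/64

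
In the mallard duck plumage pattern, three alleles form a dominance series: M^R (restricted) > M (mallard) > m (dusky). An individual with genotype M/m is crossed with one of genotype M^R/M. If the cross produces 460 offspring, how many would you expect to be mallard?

Cross: M/m × M^R/M
Allele dominance: M^R > M > m
Offspring genotypes: 1 M^R/M, 1 M/M, 1 M^R/m, 1 M/m
Phenotype counts: 2 restricted, 2 mallard
mallard: 2 out of 4 → fraction 1/2
Expected count = 1/2 × 460 = 230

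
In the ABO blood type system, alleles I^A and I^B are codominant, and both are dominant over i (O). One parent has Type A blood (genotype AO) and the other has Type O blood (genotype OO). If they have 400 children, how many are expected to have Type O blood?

Cross: AO × OO
Possible offspring genotypes: 2 AO, 2 OO
Blood type counts: 2 Type A, 2 Type O
Probability of Type O: 2/4 = 1/2
Expected count = 1/2 × 400 = 200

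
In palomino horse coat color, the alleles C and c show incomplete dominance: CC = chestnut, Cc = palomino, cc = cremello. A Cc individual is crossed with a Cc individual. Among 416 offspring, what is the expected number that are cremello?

Punnett square for Cc × Cc:
Offspring genotypes: 1 CC, 2 Cc, 1 cc
Phenotype counts: 1 chestnut, 2 palomino, 1 cremello
cremello: 1 out of 4 → fraction 1/4
Expected count = 1/4 × 416 = 104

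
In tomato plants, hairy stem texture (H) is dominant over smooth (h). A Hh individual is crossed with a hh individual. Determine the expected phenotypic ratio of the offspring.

Punnett square for Hh × hh:
Offspring genotypes: 2 Hh, 2 hh
hairy: 2, smooth: 2
Ratio: 1:1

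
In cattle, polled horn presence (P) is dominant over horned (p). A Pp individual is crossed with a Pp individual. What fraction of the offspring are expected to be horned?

Punnett square for Pp × Pp:
Offspring genotypes: 1 PP, 2 Pp, 1 pp
polled: 3, horned: 1
horned: 1 out of 4
Probability: 1/4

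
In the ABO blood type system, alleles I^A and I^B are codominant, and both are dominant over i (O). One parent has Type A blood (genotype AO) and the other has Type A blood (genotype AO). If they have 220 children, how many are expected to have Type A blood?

Cross: AO × AO
Possible offspring genotypes: 1 AA, 2 AO, 1 OO
Blood type counts: 3 Type A, 1 Type O
Probability of Type A: 3/4
Expected count = 3/4 × 220 = 165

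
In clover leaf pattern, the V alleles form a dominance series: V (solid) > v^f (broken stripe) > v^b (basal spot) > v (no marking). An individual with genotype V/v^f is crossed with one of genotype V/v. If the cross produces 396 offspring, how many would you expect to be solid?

Cross: V/v^f × V/v
Allele dominance: V > v^f > v^b > v
Offspring genotypes: 1 V/V, 1 V/v, 1 V/v^f, 1 v^f/v
Phenotype counts: 3 solid, 1 broken stripe
solid: 3 out of 4 → fraction 3/4
Expected count = 3/4 × 396 = 297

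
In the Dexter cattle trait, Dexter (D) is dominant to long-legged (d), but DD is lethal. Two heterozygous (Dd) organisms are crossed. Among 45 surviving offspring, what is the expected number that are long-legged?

Cross: Dd × Dd
Punnett square offspring (before lethality): 1 DD, 2 Dd, 1 dd
The DD genotype is lethal (embryos die); surviving offspring: 2 Dd, 1 dd
long-legged: 1 out of 3 → fraction 1/3
Expected count = 1/3 × 45 = 15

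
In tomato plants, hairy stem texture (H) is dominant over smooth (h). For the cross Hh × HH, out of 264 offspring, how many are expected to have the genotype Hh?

Punnett square for Hh × HH:
Offspring genotypes: 2 HH, 2 Hh
Total offspring: 4
Count with target: 2
Probability: 2/4 = 1/2
Expected count = 1/2 × 264 = 132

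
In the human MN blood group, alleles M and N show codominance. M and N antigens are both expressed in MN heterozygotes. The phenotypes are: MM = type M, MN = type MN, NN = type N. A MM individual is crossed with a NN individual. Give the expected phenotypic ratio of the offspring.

Punnett square for MM × NN:
Offspring genotypes: 4 MN
Phenotype counts: 4 type MN
Ratio: all type MN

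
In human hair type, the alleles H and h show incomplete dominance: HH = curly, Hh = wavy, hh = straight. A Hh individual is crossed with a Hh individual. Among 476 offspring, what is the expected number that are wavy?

Punnett square for Hh × Hh:
Offspring genotypes: 1 HH, 2 Hh, 1 hh
Phenotype counts: 1 curly, 2 wavy, 1 straight
wavy: 2 out of 4 → fraction 1/2
Expected count = 1/2 × 476 = 238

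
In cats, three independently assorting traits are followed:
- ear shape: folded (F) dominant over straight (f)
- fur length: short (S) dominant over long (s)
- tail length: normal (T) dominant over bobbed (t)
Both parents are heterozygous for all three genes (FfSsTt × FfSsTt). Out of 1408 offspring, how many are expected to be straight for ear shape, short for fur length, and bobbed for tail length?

Trihybrid cross: FfSsTt × FfSsTt
Each trait segregates independently with a 3:1 phenotypic ratio, so each gene contributes 3/4 (dominant) or 1/4 (recessive).
Target: straight (ear shape), short (fur length), bobbed (tail length)
Probability = product of independent per-trait probabilities
= 1/4 × 3/4 × 1/4 = 3/64
Expected count = 3/64 × 1408 = 66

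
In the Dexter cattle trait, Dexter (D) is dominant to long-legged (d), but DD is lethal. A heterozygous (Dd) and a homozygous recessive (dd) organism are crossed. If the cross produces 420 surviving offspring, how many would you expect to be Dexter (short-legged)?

Cross: Dd × dd
Punnett square offspring (before lethality): 2 Dd, 2 dd
No DD offspring are produced in this cross.
Dexter (short-legged): 2 out of 4 → fraction 1/2
Expected count = 1/2 × 420 = 210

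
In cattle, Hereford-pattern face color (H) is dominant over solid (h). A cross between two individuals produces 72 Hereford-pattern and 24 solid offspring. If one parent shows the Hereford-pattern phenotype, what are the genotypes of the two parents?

Observed offspring: 72 Hereford-pattern, 24 solid
The observed ratio simplifies to 3:1. Solid (hh) offspring appear, so each parent must contribute one h allele. The parent stated to show Hereford-pattern carries H, so it is Hh. The other parent is then either Hh or hh: Hh × hh would give a 1:1 split, whereas Hh × Hh gives 3:1 — matching the data. So both parents are heterozygous (Hh × Hh).
Parent genotypes: Hh × Hh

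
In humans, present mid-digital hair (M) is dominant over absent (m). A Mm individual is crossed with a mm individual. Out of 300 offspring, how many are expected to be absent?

Punnett square for Mm × mm:
Offspring genotypes: 2 Mm, 2 mm
present: 2, absent: 2
absent: 2 out of 4 → fraction 1/2
Expected count = 1/2 × 300 = 150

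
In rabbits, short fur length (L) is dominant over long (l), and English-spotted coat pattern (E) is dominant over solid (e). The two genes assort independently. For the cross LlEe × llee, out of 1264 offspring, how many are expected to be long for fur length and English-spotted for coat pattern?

Dihybrid cross LlEe × llee — consider each gene separately:
fur length: Ll × ll → 2 Ll, 2 ll → 2 L_ : 2 ll (out of 4)
coat pattern: Ee × ee → 2 Ee, 2 ee → 2 E_ : 2 ee (out of 4)
Looking for: long (ll) and English-spotted (E_)
P(long) = 2/4, P(English-spotted) = 2/4
P(both) = 2/4 × 2/4 = 4/16 = 1/4
Expected count = 1/4 × 1264 = 316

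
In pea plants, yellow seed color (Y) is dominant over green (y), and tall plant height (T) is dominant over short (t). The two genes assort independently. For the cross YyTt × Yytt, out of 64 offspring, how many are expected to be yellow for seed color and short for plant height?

Dihybrid cross YyTt × Yytt — consider each gene separately:
seed color: Yy × Yy → 1 YY, 2 Yy, 1 yy → 3 Y_ : 1 yy (out of 4)
plant height: Tt × tt → 2 Tt, 2 tt → 2 T_ : 2 tt (out of 4)
Looking for: yellow (Y_) and short (tt)
P(yellow) = 3/4, P(short) = 2/4
P(both) = 3/4 × 2/4 = 6/16 = 3/8
Expected count = 3/8 × 64 = 24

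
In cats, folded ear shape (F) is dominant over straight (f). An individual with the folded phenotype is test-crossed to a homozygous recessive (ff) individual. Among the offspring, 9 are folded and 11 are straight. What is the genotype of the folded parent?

Test cross: ? × ff
Offspring: 9 folded, 11 straight — approximately 1:1.
A 1:1 ratio in a test cross indicates the unknown parent is heterozygous (Ff).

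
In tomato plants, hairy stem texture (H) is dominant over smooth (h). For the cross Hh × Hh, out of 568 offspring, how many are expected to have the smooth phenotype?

Punnett square for Hh × Hh:
Offspring genotypes: 1 HH, 2 Hh, 1 hh
Total offspring: 4
Count with target: 1
Probability: 1/4
Expected count = 1/4 × 568 = 142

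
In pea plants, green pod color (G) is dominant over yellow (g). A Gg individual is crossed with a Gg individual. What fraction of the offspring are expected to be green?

Punnett square for Gg × Gg:
Offspring genotypes: 1 GG, 2 Gg, 1 gg
green: 3, yellow: 1
green: 3 out of 4
Probability: 3/4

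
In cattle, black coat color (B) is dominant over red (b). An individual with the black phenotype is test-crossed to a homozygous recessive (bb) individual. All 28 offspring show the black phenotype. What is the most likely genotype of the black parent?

Test cross: ? × bb
All offspring are black.
If the unknown parent were heterozygous (Bb), about half of 28 offspring would be red; none are. The unknown parent is most likely homozygous dominant (BB).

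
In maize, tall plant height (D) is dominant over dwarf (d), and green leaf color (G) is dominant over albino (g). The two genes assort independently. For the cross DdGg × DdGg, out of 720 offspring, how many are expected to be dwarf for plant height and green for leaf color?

Dihybrid cross DdGg × DdGg — consider each gene separately:
plant height: Dd × Dd → 1 DD, 2 Dd, 1 dd → 3 D_ : 1 dd (out of 4)
leaf color: Gg × Gg → 1 GG, 2 Gg, 1 gg → 3 G_ : 1 gg (out of 4)
Looking for: dwarf (dd) and green (G_)
P(dwarf) = 1/4, P(green) = 3/4
P(both) = 1/4 × 3/4 = 3/16
Expected count = 3/16 × 720 = 135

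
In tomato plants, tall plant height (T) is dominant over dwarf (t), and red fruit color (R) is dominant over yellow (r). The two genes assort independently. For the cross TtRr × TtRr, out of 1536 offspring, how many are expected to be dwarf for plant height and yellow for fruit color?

Dihybrid cross TtRr × TtRr — consider each gene separately:
plant height: Tt × Tt → 1 TT, 2 Tt, 1 tt → 3 T_ : 1 tt (out of 4)
fruit color: Rr × Rr → 1 RR, 2 Rr, 1 rr → 3 R_ : 1 rr (out of 4)
Looking for: dwarf (tt) and yellow (rr)
P(dwarf) = 1/4, P(yellow) = 1/4
P(both) = 1/4 × 1/4 = 1/16
Expected count = 1/16 × 1536 = 96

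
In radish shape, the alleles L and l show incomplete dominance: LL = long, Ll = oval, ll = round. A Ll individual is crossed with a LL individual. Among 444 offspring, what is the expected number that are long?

Punnett square for Ll × LL:
Offspring genotypes: 2 LL, 2 Ll
Phenotype counts: 2 long, 2 oval
long: 2 out of 4 → fraction 1/2
Expected count = 1/2 × 444 = 222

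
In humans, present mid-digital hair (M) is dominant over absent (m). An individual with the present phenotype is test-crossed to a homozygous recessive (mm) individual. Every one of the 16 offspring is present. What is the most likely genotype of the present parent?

Test cross: ? × mm
All offspring are present.
If the unknown parent were heterozygous (Mm), about half of 16 offspring would be absent; none are. The unknown parent is most likely homozygous dominant (MM).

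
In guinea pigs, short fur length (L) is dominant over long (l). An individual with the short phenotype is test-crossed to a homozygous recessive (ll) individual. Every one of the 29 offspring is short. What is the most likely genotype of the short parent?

Test cross: ? × ll
All offspring are short.
If the unknown parent were heterozygous (Ll), about half of 29 offspring would be long; none are. The unknown parent is most likely homozygous dominant (LL).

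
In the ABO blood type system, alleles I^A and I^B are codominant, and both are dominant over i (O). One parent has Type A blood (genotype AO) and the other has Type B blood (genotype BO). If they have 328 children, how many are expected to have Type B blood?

Cross: AO × BO
Possible offspring genotypes: 1 AB, 1 AO, 1 BO, 1 OO
Blood type counts: 1 Type AB, 1 Type A, 1 Type B, 1 Type O
Probability of Type B: 1/4
Expected count = 1/4 × 328 = 82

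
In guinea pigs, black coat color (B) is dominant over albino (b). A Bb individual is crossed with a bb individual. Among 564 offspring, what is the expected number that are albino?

Punnett square for Bb × bb:
Offspring genotypes: 2 Bb, 2 bb
black: 2, albino: 2
albino: 2 out of 4 → fraction 1/2
Expected count = 1/2 × 564 = 282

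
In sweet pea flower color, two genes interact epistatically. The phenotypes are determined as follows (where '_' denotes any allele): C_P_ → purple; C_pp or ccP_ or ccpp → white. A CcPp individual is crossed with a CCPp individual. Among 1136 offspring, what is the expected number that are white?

Cross: CcPp × CCPp — consider each gene separately:
C gene: Cc × CC → 2 CC, 2 Cc → 4 C_ (out of 4)
P gene: Pp × Pp → 1 PP, 2 Pp, 1 pp → 3 P_ : 1 pp (out of 4)
Genotype classes (out of 4 × 4 = 16): C_P_ = 4×3 = 12; C_pp = 4×1 = 4
Apply the phenotype rules: C_P_ (12) → purple; C_pp (4) → white
Phenotype counts (out of 16): 12 purple, 4 white
white: 4 out of 16 → fraction 1/4
Expected count = 1/4 × 1136 = 284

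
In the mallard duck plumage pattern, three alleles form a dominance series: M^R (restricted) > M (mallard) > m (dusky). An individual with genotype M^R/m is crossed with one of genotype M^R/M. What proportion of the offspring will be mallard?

Cross: M^R/m × M^R/M
Allele dominance: M^R > M > m
Offspring genotypes: 1 M^R/M^R, 1 M^R/M, 1 M^R/m, 1 M/m
Phenotype counts: 3 restricted, 1 mallard
mallard: 1 out of 4
Probability: 1/4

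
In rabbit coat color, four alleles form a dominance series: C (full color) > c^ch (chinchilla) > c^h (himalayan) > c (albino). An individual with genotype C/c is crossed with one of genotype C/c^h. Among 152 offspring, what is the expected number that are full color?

Cross: C/c × C/c^h
Allele dominance: C > c^ch > c^h > c
Offspring genotypes: 1 C/C, 1 C/c^h, 1 C/c, 1 c^h/c
Phenotype counts: 3 full color, 1 himalayan
full color: 3 out of 4 → fraction 3/4
Expected count = 3/4 × 152 = 114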